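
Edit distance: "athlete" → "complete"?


Word 1: "athlete" (length 7)
Word 2: "complete" (length 8)
One optimal edit sequence (insert/delete/substitute each cost 1):
  1. insert 'c'  (+1)
  2. substitute 'a' -> 'o'  (+1)
  3. substitute 't' -> 'm'  (+1)
  4. substitute 'h' -> 'p'  (+1)
  5. keep 'l'
  6. keep 'e'
  7. keep 't'
  8. keep 'e'
Total edit operations: 4
Edit distance = 4


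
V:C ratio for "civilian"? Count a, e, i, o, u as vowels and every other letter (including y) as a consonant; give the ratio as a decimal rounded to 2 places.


Word: "civilian"
Vowels (a,e,i,o,u): 4
Consonants: 4
Ratio = 4/4
= 1.00


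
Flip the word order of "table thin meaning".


Original: "table thin meaning"
Words (1..n): table | thin | meaning
Reversed (n..1): meaning | thin | table
Result = "meaning thin table"


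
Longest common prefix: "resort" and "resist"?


Word 1: "resort"
Word 2: "resist"
Comparing from start:
  Pos 0: 'r' == 'r'
  Pos 1: 'e' == 'e'
  Pos 2: 's' == 's'
  Pos 3: 'o' != 'i' (stop)
LCP = "res" (length 3)


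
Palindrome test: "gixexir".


Word: "gixexir"
Reversed: "rixexig"
Forward == Backward? gixexir != rixexig
Palindrome = No


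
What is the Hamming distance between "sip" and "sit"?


Comparing character by character (same length = 3):
  Pos 0: 's' vs 's' =
  Pos 1: 'i' vs 'i' =
  Pos 2: 'p' vs 't' !=
Hamming distance = 1


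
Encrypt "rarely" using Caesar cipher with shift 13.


Word: "rarely"
Shift: 13
Each letter → (letter + shift) mod 26:
  'r' (17) + 13 = 4 → 'e'
  'a' (0) + 13 = 13 → 'n'
  'r' (17) + 13 = 4 → 'e'
  'e' (4) + 13 = 17 → 'r'
  'l' (11) + 13 = 24 → 'y'
  'y' (24) + 13 = 11 → 'l'
Result = "eneryl"


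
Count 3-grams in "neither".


Word: "neither" (length 7)
Number of 3-grams = length - 3 + 1 = 7 - 3 + 1
= 5


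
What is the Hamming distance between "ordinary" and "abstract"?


Comparing character by character (same length = 8):
  Pos 0: 'o' vs 'a' !=
  Pos 1: 'r' vs 'b' !=
  Pos 2: 'd' vs 's' !=
  Pos 3: 'i' vs 't' !=
  Pos 4: 'n' vs 'r' !=
  Pos 5: 'a' vs 'a' =
  Pos 6: 'r' vs 'c' !=
  Pos 7: 'y' vs 't' !=
Hamming distance = 7


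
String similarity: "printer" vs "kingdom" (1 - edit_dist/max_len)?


Word 1: "printer" (length 7)
Word 2: "kingdom" (length 7)
One optimal edit sequence:
  1. delete 'p'  (+1)
  2. substitute 'r' -> 'k'  (+1)
  3. keep 'i'
  4. keep 'n'
  5. insert 'g'  (+1)
  6. substitute 't' -> 'd'  (+1)
  7. substitute 'e' -> 'o'  (+1)
  8. substitute 'r' -> 'm'  (+1)
Edit distance = 6
Max length = max(7, 7) = 7
Similarity = 1 - 6/7
= 0.1429


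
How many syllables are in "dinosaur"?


Word: "dinosaur"
Syllable breakdown: di-no-saur
Counting: 3 parts
= 3 syllables


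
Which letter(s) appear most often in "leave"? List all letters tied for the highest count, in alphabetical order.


Word: "leave"
Letter counts:
  'a': 1
  'e': 2
  'l': 1
  'v': 1
Maximum count = 2
Most frequent = 'e' (2 times each)


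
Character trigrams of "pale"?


Word: "pale" (length 4)
Number of trigrams = 4 - 3 + 1 = 2
  Position 0: "pal"
  Position 1: "ale"
Trigrams = "pal", "ale"


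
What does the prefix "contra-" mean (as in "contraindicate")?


Prefix: contra-
As in: contraindicate -> contra- + indicate
Meaning = against


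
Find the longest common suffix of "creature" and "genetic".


Word 1: "creature"
Word 2: "genetic"
Comparing from end:
  Pos -1: 'e' != 'c' (stop)
LCS = "" (length 0)


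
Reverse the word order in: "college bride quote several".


Original: "college bride quote several"
Words (1..n): college | bride | quote | several
Reversed (n..1): several | quote | bride | college
Result = "several quote bride college"


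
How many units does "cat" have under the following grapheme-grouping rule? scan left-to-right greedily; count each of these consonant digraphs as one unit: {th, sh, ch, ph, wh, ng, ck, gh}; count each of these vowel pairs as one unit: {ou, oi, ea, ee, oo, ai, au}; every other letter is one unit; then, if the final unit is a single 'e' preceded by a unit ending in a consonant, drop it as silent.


Word: "cat" (3 letters)
Left-to-right scan:
  1. 'c' (letter)
  2. 'a' (letter)
  3. 't' (letter)
Units from scan: 3
Sound units = 3 units


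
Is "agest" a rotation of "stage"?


Word: "stage", Candidate: "agest"
Method: check if candidate is substring of word+word
"stagestage" contains "agest"? Yes
Is rotation = Yes


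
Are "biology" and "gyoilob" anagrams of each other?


Word 1: "biology" → sorted: bgilooy
Word 2: "gyoilob" → sorted: bgilooy
Same letters? bgilooy == bgilooy
Anagram = Yes


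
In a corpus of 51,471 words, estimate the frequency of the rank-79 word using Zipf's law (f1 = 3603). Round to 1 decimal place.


Zipf's law: f(r) = f(1) / r
f(1) = 3603
f(79) = 3603 / 79
= 45.6 occurrences


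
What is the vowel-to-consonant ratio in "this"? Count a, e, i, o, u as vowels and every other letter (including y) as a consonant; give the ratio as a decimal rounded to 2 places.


Word: "this"
Vowels (a,e,i,o,u): 1
Consonants: 3
Ratio = 1/3
= 0.33


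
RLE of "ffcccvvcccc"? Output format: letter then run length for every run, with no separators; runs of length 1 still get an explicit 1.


String: "ffcccvvcccc"
Scanning for consecutive runs:
  'f' x 2
  'c' x 3
  'v' x 2
  'c' x 4
RLE = "f2c3v2c4"


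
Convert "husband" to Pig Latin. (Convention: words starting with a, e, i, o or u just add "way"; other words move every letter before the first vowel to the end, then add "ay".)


Word: "husband"
Starts with consonant(s) → move to end, add 'ay'
Consonant cluster: "h"
Pig Latin = "usbandhay"


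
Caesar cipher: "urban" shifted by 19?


Word: "urban"
Shift: 19
Each letter → (letter + shift) mod 26:
  'u' (20) + 19 = 13 → 'n'
  'r' (17) + 19 = 10 → 'k'
  'b' (1) + 19 = 20 → 'u'
  'a' (0) + 19 = 19 → 't'
  'n' (13) + 19 = 6 → 'g'
Result = "nkutg"


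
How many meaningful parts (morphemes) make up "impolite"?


Word: "impolite"
Morphemes: im- / polite
Each morpheme carries meaning
= 2 morphemes


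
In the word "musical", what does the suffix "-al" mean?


Suffix: -al
Example: musical (music + -al)
Meaning = relating to


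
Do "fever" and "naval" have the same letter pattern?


Pattern of "fever": [0, 1, 2, 1, 3]
Pattern of "naval": [0, 1, 2, 1, 3]
Patterns match
Same pattern = Yes


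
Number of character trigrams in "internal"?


Word: "internal" (length 8)
Number of 3-grams = length - 3 + 1 = 8 - 3 + 1
= 6


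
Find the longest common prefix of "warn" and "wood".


Word 1: "warn"
Word 2: "wood"
Comparing from start:
  Pos 0: 'w' == 'w'
  Pos 1: 'a' != 'o' (stop)
LCP = "w" (length 1)


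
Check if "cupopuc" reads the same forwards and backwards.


Word: "cupopuc"
Reversed: "cupopuc"
Forward == Backward? cupopuc == cupopuc
Palindrome = Yes


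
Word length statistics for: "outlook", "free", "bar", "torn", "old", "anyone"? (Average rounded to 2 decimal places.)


Lengths: "outlook"=7, "free"=4, "bar"=3, "torn"=4, "old"=3, "anyone"=6
Sum = 27, Count = 6
Average = 27/6 = 4.50
= avg=4.50, min=3, max=7


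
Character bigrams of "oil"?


Word: "oil" (length 3)
Number of bigrams = 3 - 2 + 1 = 2
  Position 0: "oi"
  Position 1: "il"
Bigrams = "oi", "il"


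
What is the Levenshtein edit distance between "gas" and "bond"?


Word 1: "gas" (length 3)
Word 2: "bond" (length 4)
One optimal edit sequence (insert/delete/substitute each cost 1):
  1. insert 'b'  (+1)
  2. substitute 'g' -> 'o'  (+1)
  3. substitute 'a' -> 'n'  (+1)
  4. substitute 's' -> 'd'  (+1)
Total edit operations: 4
Edit distance = 4


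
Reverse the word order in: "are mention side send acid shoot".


Original: "are mention side send acid shoot"
Words (1..n): are | mention | side | send | acid | shoot
Reversed (n..1): shoot | acid | send | side | mention | are
Result = "shoot acid send side mention are"


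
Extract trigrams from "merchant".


Word: "merchant" (length 8)
Number of trigrams = 8 - 3 + 1 = 6
  Position 0: "mer"
  Position 1: "erc"
  Position 2: "rch"
  Position 3: "cha"
  Position 4: "han"
  Position 5: "ant"
Trigrams = "mer", "erc", "rch", "cha", "han", "ant"


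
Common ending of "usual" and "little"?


Word 1: "usual"
Word 2: "little"
Comparing from end:
  Pos -1: 'l' != 'e' (stop)
LCS = "" (length 0)


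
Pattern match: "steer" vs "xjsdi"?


Pattern of "steer": [0, 1, 2, 2, 3]
Pattern of "xjsdi": [0, 1, 2, 3, 4]
Patterns do not match
Same pattern = No


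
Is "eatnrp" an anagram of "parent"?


Word 1: "parent" → sorted: aenprt
Word 2: "eatnrp" → sorted: aenprt
Same letters? aenprt == aenprt
Anagram = Yes


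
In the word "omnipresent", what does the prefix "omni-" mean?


Prefix: omni-
Example: omnipresent (omni- + present)
Meaning = all


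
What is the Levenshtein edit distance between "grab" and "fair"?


Word 1: "grab" (length 4)
Word 2: "fair" (length 4)
One optimal edit sequence (insert/delete/substitute each cost 1):
  1. substitute 'g' -> 'f'  (+1)
  2. substitute 'r' -> 'a'  (+1)
  3. substitute 'a' -> 'i'  (+1)
  4. substitute 'b' -> 'r'  (+1)
Total edit operations: 4
Edit distance = 4


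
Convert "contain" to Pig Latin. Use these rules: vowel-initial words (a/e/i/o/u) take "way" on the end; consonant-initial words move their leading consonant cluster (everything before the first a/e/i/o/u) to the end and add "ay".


Word: "contain"
Starts with consonant(s) → move to end, add 'ay'
Consonant cluster: "c"
Pig Latin = "ontaincay"


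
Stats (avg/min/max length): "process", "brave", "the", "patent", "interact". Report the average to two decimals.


Lengths: "process"=7, "brave"=5, "the"=3, "patent"=6, "interact"=8
Sum = 29, Count = 5
Average = 29/5 = 5.80
= avg=5.80, min=3, max=8


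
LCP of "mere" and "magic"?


Word 1: "mere"
Word 2: "magic"
Comparing from start:
  Pos 0: 'm' == 'm'
  Pos 1: 'e' != 'a' (stop)
LCP = "m" (length 1)


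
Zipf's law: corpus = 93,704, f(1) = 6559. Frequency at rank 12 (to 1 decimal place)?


Zipf's law: f(r) = f(1) / r
f(1) = 6559
f(12) = 6559 / 12
= 546.6 occurrences


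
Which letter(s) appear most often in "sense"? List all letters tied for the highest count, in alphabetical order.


Word: "sense"
Letter counts:
  'e': 2
  'n': 1
  's': 2
Maximum count = 2
Most frequent = 'e', 's' (2 times each)


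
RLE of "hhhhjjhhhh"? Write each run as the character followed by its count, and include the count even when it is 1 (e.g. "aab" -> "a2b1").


String: "hhhhjjhhhh"
Scanning for consecutive runs:
  'h' x 4
  'j' x 2
  'h' x 4
RLE = "h4j2h4"


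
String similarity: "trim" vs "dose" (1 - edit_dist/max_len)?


Word 1: "trim" (length 4)
Word 2: "dose" (length 4)
One optimal edit sequence:
  1. substitute 't' -> 'd'  (+1)
  2. substitute 'r' -> 'o'  (+1)
  3. substitute 'i' -> 's'  (+1)
  4. substitute 'm' -> 'e'  (+1)
Edit distance = 4
Max length = max(4, 4) = 4
Similarity = 1 - 4/4
= 0.0000


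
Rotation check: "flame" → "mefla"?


Word: "flame", Candidate: "mefla"
Method: check if candidate is substring of word+word
"flameflame" contains "mefla"? Yes
Is rotation = Yes


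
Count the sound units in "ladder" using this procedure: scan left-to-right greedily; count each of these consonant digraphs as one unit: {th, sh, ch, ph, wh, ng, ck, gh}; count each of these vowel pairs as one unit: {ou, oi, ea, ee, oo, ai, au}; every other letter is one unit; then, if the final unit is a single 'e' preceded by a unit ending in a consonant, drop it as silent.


Word: "ladder" (6 letters)
Left-to-right scan:
  (1) 'l' (letter)
  (2) 'a' (letter)
  (3) 'd' (letter)
  (4) 'd' (letter)
  (5) 'e' (letter)
  (6) 'r' (letter)
Units from scan: 6
Sound units = 6 units


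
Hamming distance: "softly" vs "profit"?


Comparing character by character (same length = 6):
  Pos 0: 's' vs 'p' !=
  Pos 1: 'o' vs 'r' !=
  Pos 2: 'f' vs 'o' !=
  Pos 3: 't' vs 'f' !=
  Pos 4: 'l' vs 'i' !=
  Pos 5: 'y' vs 't' !=
Hamming distance = 6


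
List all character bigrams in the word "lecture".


Word: "lecture" (length 7)
Number of bigrams = 7 - 2 + 1 = 6
  Position 0: "le"
  Position 1: "ec"
  Position 2: "ct"
  Position 3: "tu"
  Position 4: "ur"
  Position 5: "re"
Bigrams = "le", "ec", "ct", "tu", "ur", "re"


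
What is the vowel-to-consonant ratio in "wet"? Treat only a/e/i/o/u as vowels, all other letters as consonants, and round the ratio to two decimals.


Word: "wet"
Vowels (a,e,i,o,u): 1
Consonants: 2
Ratio = 1/2
= 0.50


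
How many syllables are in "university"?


Word: "university"
Syllable breakdown: u / ni / ver / si / ty
Counting: 5 parts
= 5 syllables


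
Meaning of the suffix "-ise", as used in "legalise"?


Suffix: -ise
Example: legalise (legal + -ise)
Meaning = to make


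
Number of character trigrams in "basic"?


Word: "basic" (length 5)
Number of 3-grams = length - 3 + 1 = 5 - 3 + 1
= 3


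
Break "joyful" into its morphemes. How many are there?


Word: "joyful"
Morphemes: joy / -ful
Each morpheme carries meaning
= 2 morphemes


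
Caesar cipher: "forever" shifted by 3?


Word: "forever"
Shift: 3
Each letter → (letter + shift) mod 26:
  'f' (5) + 3 = 8 → 'i'
  'o' (14) + 3 = 17 → 'r'
  'r' (17) + 3 = 20 → 'u'
  'e' (4) + 3 = 7 → 'h'
  'v' (21) + 3 = 24 → 'y'
  'e' (4) + 3 = 7 → 'h'
  'r' (17) + 3 = 20 → 'u'
Result = "iruhyhu"


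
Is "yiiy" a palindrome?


Word: "yiiy"
Reversed: "yiiy"
Forward == Backward? yiiy == yiiy
Palindrome = Yes


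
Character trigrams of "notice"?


Word: "notice" (length 6)
Number of trigrams = 6 - 3 + 1 = 4
  Position 0: "not"
  Position 1: "oti"
  Position 2: "tic"
  Position 3: "ice"
Trigrams = "not", "oti", "tic", "ice"


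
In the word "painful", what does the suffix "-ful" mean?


Suffix: -ful
Example: painful (pain + -ful)
Meaning = full of


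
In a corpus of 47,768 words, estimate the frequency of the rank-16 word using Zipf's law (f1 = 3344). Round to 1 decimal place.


Zipf's law: f(r) = f(1) / r
f(1) = 3344
f(16) = 3344 / 16
= 209.0 occurrences


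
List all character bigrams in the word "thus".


Word: "thus" (length 4)
Number of bigrams = 4 - 2 + 1 = 3
  Position 0: "th"
  Position 1: "hu"
  Position 2: "us"
Bigrams = "th", "hu", "us"


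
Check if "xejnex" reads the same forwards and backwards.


Word: "xejnex"
Reversed: "xenjex"
Forward == Backward? xejnex != xenjex
Palindrome = No


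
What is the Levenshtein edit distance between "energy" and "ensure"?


Word 1: "energy" (length 6)
Word 2: "ensure" (length 6)
One optimal edit sequence (insert/delete/substitute each cost 1):
  1. keep 'e'
  2. keep 'n'
  3. substitute 'e' -> 's'  (+1)
  4. substitute 'r' -> 'u'  (+1)
  5. substitute 'g' -> 'r'  (+1)
  6. substitute 'y' -> 'e'  (+1)
Total edit operations: 4
Edit distance = 4


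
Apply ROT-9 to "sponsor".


Word: "sponsor"
Shift: 9
Each letter → (letter + shift) mod 26:
  's' (18) + 9 = 1 → 'b'
  'p' (15) + 9 = 24 → 'y'
  'o' (14) + 9 = 23 → 'x'
  'n' (13) + 9 = 22 → 'w'
  's' (18) + 9 = 1 → 'b'
  'o' (14) + 9 = 23 → 'x'
  'r' (17) + 9 = 0 → 'a'
Result = "byxwbxa"


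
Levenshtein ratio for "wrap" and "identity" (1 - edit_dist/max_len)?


Word 1: "wrap" (length 4)
Word 2: "identity" (length 8)
One optimal edit sequence:
  1. insert 'i'  (+1)
  2. insert 'd'  (+1)
  3. insert 'e'  (+1)
  4. insert 'n'  (+1)
  5. substitute 'w' -> 't'  (+1)
  6. substitute 'r' -> 'i'  (+1)
  7. substitute 'a' -> 't'  (+1)
  8. substitute 'p' -> 'y'  (+1)
Edit distance = 8
Max length = max(4, 8) = 8
Similarity = 1 - 8/8
= 0.0000


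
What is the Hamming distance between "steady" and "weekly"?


Comparing character by character (same length = 6):
  Pos 0: 's' vs 'w' !=
  Pos 1: 't' vs 'e' !=
  Pos 2: 'e' vs 'e' =
  Pos 3: 'a' vs 'k' !=
  Pos 4: 'd' vs 'l' !=
  Pos 5: 'y' vs 'y' =
Hamming distance = 4


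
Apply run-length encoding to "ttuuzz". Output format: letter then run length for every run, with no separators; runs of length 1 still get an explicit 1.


String: "ttuuzz"
Scanning for consecutive runs:
  't' x 2
  'u' x 2
  'z' x 2
RLE = "t2u2z2"


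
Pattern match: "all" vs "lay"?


Pattern of "all": [0, 1, 1]
Pattern of "lay": [0, 1, 2]
Patterns do not match
Same pattern = No


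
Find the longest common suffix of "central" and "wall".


Word 1: "central"
Word 2: "wall"
Comparing from end:
  Pos -1: 'l' == 'l'
  Pos -2: 'a' != 'l' (stop)
LCS = "l" (length 1)


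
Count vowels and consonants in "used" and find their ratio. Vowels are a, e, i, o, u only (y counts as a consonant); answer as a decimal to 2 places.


Word: "used"
Vowels (a,e,i,o,u): 2
Consonants: 2
Ratio = 2/2
= 1.00


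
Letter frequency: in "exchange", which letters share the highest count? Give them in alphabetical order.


Word: "exchange"
Letter counts:
  'a': 1
  'c': 1
  'e': 2
  'g': 1
  'h': 1
  'n': 1
  'x': 1
Maximum count = 2
Most frequent = 'e' (2 times each)


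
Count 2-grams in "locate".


Word: "locate" (length 6)
Number of 2-grams = length - 2 + 1 = 6 - 2 + 1
= 5


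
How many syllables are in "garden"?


Word: "garden"
Syllable breakdown: gar · den
Counting: 2 parts
= 2 syllables


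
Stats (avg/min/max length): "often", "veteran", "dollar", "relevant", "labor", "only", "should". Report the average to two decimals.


Lengths: "often"=5, "veteran"=7, "dollar"=6, "relevant"=8, "labor"=5, "only"=4, "should"=6
Sum = 41, Count = 7
Average = 41/7 = 5.86
= avg=5.86, min=4, max=8


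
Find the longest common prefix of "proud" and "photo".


Word 1: "proud"
Word 2: "photo"
Comparing from start:
  Pos 0: 'p' == 'p'
  Pos 1: 'r' != 'h' (stop)
LCP = "p" (length 1)


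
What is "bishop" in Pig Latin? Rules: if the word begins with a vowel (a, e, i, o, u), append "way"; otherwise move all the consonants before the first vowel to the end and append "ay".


Word: "bishop"
Starts with consonant(s) → move to end, add 'ay'
Consonant cluster: "b"
Pig Latin = "ishopbay"


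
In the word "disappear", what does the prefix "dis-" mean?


Prefix: dis-
As in: disappear -> dis- + appear
Meaning = not / opposite


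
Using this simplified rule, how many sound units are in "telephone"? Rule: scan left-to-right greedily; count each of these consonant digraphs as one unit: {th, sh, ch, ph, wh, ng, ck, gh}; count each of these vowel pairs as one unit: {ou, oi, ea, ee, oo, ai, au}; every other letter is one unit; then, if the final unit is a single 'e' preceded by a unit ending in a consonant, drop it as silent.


Word: "telephone" (9 letters)
Left-to-right scan:
  1. 't' (letter)
  2. 'e' (letter)
  3. 'l' (letter)
  4. 'e' (letter)
  5. 'ph' (digraph)
  6. 'o' (letter)
  7. 'n' (letter)
  8. 'e' (letter)
Units from scan: 8
Final unit is 'e' after a consonant -> drop as silent (-1)
Sound units = 7 units


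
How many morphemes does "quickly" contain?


Word: "quickly"
Morphemes: quick | -ly
Each morpheme carries meaning
= 2 morphemes


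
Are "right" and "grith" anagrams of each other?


Word 1: "right" → sorted: ghirt
Word 2: "grith" → sorted: ghirt
Same letters? ghirt == ghirt
Anagram = Yes


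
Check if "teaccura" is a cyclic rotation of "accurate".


Word: "accurate", Candidate: "teaccura"
Method: check if candidate is substring of word+word
"accurateaccurate" contains "teaccura"? Yes
Is rotation = Yes


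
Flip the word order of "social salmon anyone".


Original: "social salmon anyone"
Words (1..n): social | salmon | anyone
Reversed (n..1): anyone | salmon | social
Result = "anyone salmon social"


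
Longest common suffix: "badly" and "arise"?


Word 1: "badly"
Word 2: "arise"
Comparing from end:
  Pos -1: 'y' != 'e' (stop)
LCS = "" (length 0)


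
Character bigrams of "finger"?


Word: "finger" (length 6)
Number of bigrams = 6 - 2 + 1 = 5
  Position 0: "fi"
  Position 1: "in"
  Position 2: "ng"
  Position 3: "ge"
  Position 4: "er"
Bigrams = "fi", "in", "ng", "ge", "er"


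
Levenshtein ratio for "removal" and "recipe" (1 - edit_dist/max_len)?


Word 1: "removal" (length 7)
Word 2: "recipe" (length 6)
One optimal edit sequence:
  1. keep 'r'
  2. keep 'e'
  3. delete 'm'  (+1)
  4. substitute 'o' -> 'c'  (+1)
  5. substitute 'v' -> 'i'  (+1)
  6. substitute 'a' -> 'p'  (+1)
  7. substitute 'l' -> 'e'  (+1)
Edit distance = 5
Max length = max(7, 6) = 7
Similarity = 1 - 5/7
= 0.2857


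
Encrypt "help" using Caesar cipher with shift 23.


Word: "help"
Shift: 23
Each letter → (letter + shift) mod 26:
  'h' (7) + 23 = 4 → 'e'
  'e' (4) + 23 = 1 → 'b'
  'l' (11) + 23 = 8 → 'i'
  'p' (15) + 23 = 12 → 'm'
Result = "ebim"


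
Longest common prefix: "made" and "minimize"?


Word 1: "made"
Word 2: "minimize"
Comparing from start:
  Pos 0: 'm' == 'm'
  Pos 1: 'a' != 'i' (stop)
LCP = "m" (length 1)


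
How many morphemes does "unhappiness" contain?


Word: "unhappiness"
Morphemes: un- / happi / -ness
Each morpheme carries meaning
= 3 morphemes


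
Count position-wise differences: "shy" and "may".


Comparing character by character (same length = 3):
  Pos 0: 's' vs 'm' !=
  Pos 1: 'h' vs 'a' !=
  Pos 2: 'y' vs 'y' =
Hamming distance = 2


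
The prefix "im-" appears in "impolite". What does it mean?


Prefix: im-
Example: impolite = im- + polite
Meaning = not / into


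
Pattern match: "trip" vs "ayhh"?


Pattern of "trip": [0, 1, 2, 3]
Pattern of "ayhh": [0, 1, 2, 2]
Patterns do not match
Same pattern = No


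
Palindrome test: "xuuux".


Word: "xuuux"
Reversed: "xuuux"
Forward == Backward? xuuux == xuuux
Palindrome = Yes


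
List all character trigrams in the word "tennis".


Word: "tennis" (length 6)
Number of trigrams = 6 - 3 + 1 = 4
  Position 0: "ten"
  Position 1: "enn"
  Position 2: "nni"
  Position 3: "nis"
Trigrams = "ten", "enn", "nni", "nis"


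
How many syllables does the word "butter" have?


Word: "butter"
Syllable breakdown: but · ter
Counting: 2 parts
= 2 syllables


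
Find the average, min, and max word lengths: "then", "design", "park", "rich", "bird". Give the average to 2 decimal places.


Lengths: "then"=4, "design"=6, "park"=4, "rich"=4, "bird"=4
Sum = 22, Count = 5
Average = 22/5 = 4.40
= avg=4.40, min=4, max=6


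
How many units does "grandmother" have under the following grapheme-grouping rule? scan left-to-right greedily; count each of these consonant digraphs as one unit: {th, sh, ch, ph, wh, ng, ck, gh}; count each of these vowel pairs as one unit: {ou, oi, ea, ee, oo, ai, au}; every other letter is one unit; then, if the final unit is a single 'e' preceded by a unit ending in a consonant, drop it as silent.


Word: "grandmother" (11 letters)
Left-to-right scan:
  [1] 'g' (letter)
  [2] 'r' (letter)
  [3] 'a' (letter)
  [4] 'n' (letter)
  [5] 'd' (letter)
  [6] 'm' (letter)
  [7] 'o' (letter)
  [8] 'th' (digraph)
  [9] 'e' (letter)
  [10] 'r' (letter)
Units from scan: 10
Sound units = 10 units


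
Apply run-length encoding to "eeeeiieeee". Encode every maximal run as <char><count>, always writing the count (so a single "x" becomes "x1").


String: "eeeeiieeee"
Scanning for consecutive runs:
  'e' x 4
  'i' x 2
  'e' x 4
RLE = "e4i2e4"


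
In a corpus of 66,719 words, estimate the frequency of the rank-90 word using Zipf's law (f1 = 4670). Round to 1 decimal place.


Zipf's law: f(r) = f(1) / r
f(1) = 4670
f(90) = 4670 / 90
= 51.9 occurrences


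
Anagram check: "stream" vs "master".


Word 1: "stream" → sorted: aemrst
Word 2: "master" → sorted: aemrst
Same letters? aemrst == aemrst
Anagram = Yes


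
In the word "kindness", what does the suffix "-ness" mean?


Suffix: -ness
Example: kindness = kind + -ness
Meaning = state of being


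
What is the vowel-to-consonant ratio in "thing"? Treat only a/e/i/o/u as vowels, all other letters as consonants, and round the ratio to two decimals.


Word: "thing"
Vowels (a,e,i,o,u): 1
Consonants: 4
Ratio = 1/4
= 0.25


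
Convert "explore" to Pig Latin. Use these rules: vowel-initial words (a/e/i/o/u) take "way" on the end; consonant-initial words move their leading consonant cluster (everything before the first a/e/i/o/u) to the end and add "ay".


Word: "explore"
Starts with vowel → add 'way'
Pig Latin = "exploreway"


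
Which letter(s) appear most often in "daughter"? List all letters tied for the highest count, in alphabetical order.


Word: "daughter"
Letter counts:
  'a': 1
  'd': 1
  'e': 1
  'g': 1
  'h': 1
  'r': 1
  't': 1
  'u': 1
Maximum count = 1
Most frequent = 'a', 'd', 'e', 'g', 'h', 'r', 't', 'u' (1 time each)


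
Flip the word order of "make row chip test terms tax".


Original: "make row chip test terms tax"
Words (1..n): make | row | chip | test | terms | tax
Reversed (n..1): tax | terms | test | chip | row | make
Result = "tax terms test chip row make"


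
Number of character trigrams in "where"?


Word: "where" (length 5)
Number of 3-grams = length - 3 + 1 = 5 - 3 + 1
= 3


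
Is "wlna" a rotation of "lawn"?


Word: "lawn", Candidate: "wlna"
Method: check if candidate is substring of word+word
"lawnlawn" contains "wlna"? No
Is rotation = No


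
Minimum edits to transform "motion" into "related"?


Word 1: "motion" (length 6)
Word 2: "related" (length 7)
One optimal edit sequence (insert/delete/substitute each cost 1):
  1. insert 'r'  (+1)
  2. substitute 'm' -> 'e'  (+1)
  3. substitute 'o' -> 'l'  (+1)
  4. substitute 't' -> 'a'  (+1)
  5. substitute 'i' -> 't'  (+1)
  6. substitute 'o' -> 'e'  (+1)
  7. substitute 'n' -> 'd'  (+1)
Total edit operations: 7
Edit distance = 7


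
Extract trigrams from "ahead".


Word: "ahead" (length 5)
Number of trigrams = 5 - 3 + 1 = 3
  Position 0: "ahe"
  Position 1: "hea"
  Position 2: "ead"
Trigrams = "ahe", "hea", "ead"


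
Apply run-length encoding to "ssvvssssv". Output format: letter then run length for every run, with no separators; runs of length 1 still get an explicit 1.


String: "ssvvssssv"
Scanning for consecutive runs:
  's' x 2
  'v' x 2
  's' x 4
  'v' x 1
RLE = "s2v2s4v1"


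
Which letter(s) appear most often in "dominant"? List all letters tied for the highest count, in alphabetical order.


Word: "dominant"
Letter counts:
  'a': 1
  'd': 1
  'i': 1
  'm': 1
  'n': 2
  'o': 1
  't': 1
Maximum count = 2
Most frequent = 'n' (2 times each)


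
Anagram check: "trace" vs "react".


Word 1: "trace" → sorted: acert
Word 2: "react" → sorted: acert
Same letters? acert == acert
Anagram = Yes


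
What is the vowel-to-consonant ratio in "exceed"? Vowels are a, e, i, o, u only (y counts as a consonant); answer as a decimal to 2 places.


Word: "exceed"
Vowels (a,e,i,o,u): 3
Consonants: 3
Ratio = 3/3
= 1.00


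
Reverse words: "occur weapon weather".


Original: "occur weapon weather"
Words (1..n): occur | weapon | weather
Reversed (n..1): weather | weapon | occur
Result = "weather weapon occur"


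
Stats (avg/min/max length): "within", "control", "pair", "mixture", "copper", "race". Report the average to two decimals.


Lengths: "within"=6, "control"=7, "pair"=4, "mixture"=7, "copper"=6, "race"=4
Sum = 34, Count = 6
Average = 34/6 = 5.67
= avg=5.67, min=4, max=7


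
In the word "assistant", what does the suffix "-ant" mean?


Suffix: -ant
Example: assistant = assist + -ant
Meaning = one who / that which


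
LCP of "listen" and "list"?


Word 1: "listen"
Word 2: "list"
Comparing from start:
  Pos 0: 'l' == 'l'
  Pos 1: 'i' == 'i'
  Pos 2: 's' == 's'
  Pos 3: 't' == 't'
LCP = "list" (length 4)


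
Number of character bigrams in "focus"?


Word: "focus" (length 5)
Number of 2-grams = length - 2 + 1 = 5 - 2 + 1
= 4


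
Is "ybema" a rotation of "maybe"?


Word: "maybe", Candidate: "ybema"
Method: check if candidate is substring of word+word
"maybemaybe" contains "ybema"? Yes
Is rotation = Yes


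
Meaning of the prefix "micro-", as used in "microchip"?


Prefix: micro-
Example: microchip = micro- + chip
Meaning = small


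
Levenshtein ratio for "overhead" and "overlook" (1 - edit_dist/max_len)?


Word 1: "overhead" (length 8)
Word 2: "overlook" (length 8)
One optimal edit sequence:
  1. keep 'o'
  2. keep 'v'
  3. keep 'e'
  4. keep 'r'
  5. substitute 'h' -> 'l'  (+1)
  6. substitute 'e' -> 'o'  (+1)
  7. substitute 'a' -> 'o'  (+1)
  8. substitute 'd' -> 'k'  (+1)
Edit distance = 4
Max length = max(8, 8) = 8
Similarity = 1 - 4/8
= 0.5000


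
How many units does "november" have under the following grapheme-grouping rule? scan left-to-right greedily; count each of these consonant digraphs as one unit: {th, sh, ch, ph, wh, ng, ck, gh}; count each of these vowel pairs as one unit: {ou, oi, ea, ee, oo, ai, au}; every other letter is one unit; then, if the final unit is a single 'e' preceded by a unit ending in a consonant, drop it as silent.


Word: "november" (8 letters)
Left-to-right scan:
  (1) 'n' (letter)
  (2) 'o' (letter)
  (3) 'v' (letter)
  (4) 'e' (letter)
  (5) 'm' (letter)
  (6) 'b' (letter)
  (7) 'e' (letter)
  (8) 'r' (letter)
Units from scan: 8
Sound units = 8 units


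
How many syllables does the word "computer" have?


Word: "computer"
Syllable breakdown: com · pu · ter
Counting: 3 parts
= 3 syllables


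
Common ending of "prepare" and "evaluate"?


Word 1: "prepare"
Word 2: "evaluate"
Comparing from end:
  Pos -1: 'e' == 'e'
  Pos -2: 'r' != 't' (stop)
LCS = "e" (length 1)


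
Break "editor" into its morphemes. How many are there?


Word: "editor"
Morphemes: edit / -or
Each morpheme carries meaning
= 2 morphemes


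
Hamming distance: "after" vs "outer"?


Comparing character by character (same length = 5):
  Pos 0: 'a' vs 'o' !=
  Pos 1: 'f' vs 'u' !=
  Pos 2: 't' vs 't' =
  Pos 3: 'e' vs 'e' =
  Pos 4: 'r' vs 'r' =
Hamming distance = 2


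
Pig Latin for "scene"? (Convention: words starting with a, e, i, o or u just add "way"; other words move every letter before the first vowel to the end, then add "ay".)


Word: "scene"
Starts with consonant(s) → move to end, add 'ay'
Consonant cluster: "sc"
Pig Latin = "enescay"


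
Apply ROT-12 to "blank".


Word: "blank"
Shift: 12
Each letter → (letter + shift) mod 26:
  'b' (1) + 12 = 13 → 'n'
  'l' (11) + 12 = 23 → 'x'
  'a' (0) + 12 = 12 → 'm'
  'n' (13) + 12 = 25 → 'z'
  'k' (10) + 12 = 22 → 'w'
Result = "nxmzw"


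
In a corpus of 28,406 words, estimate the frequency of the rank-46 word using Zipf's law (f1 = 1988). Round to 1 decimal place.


Zipf's law: f(r) = f(1) / r
f(1) = 1988
f(46) = 1988 / 46
= 43.2 occurrences


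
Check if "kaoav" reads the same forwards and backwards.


Word: "kaoav"
Reversed: "vaoak"
Forward == Backward? kaoav != vaoak
Palindrome = No


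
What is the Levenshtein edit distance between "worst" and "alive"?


Word 1: "worst" (length 5)
Word 2: "alive" (length 5)
One optimal edit sequence (insert/delete/substitute each cost 1):
  1. substitute 'w' -> 'a'  (+1)
  2. substitute 'o' -> 'l'  (+1)
  3. substitute 'r' -> 'i'  (+1)
  4. substitute 's' -> 'v'  (+1)
  5. substitute 't' -> 'e'  (+1)
Total edit operations: 5
Edit distance = 5


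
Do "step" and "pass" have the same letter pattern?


Pattern of "step": [0, 1, 2, 3]
Pattern of "pass": [0, 1, 2, 2]
Patterns do not match
Same pattern = No


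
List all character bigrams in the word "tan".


Word: "tan" (length 3)
Number of bigrams = 3 - 2 + 1 = 2
  Position 0: "ta"
  Position 1: "an"
Bigrams = "ta", "an"


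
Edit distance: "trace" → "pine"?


Word 1: "trace" (length 5)
Word 2: "pine" (length 4)
One optimal edit sequence (insert/delete/substitute each cost 1):
  1. delete 't'  (+1)
  2. substitute 'r' -> 'p'  (+1)
  3. substitute 'a' -> 'i'  (+1)
  4. substitute 'c' -> 'n'  (+1)
  5. keep 'e'
Total edit operations: 4
Edit distance = 4


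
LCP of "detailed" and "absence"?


Word 1: "detailed"
Word 2: "absence"
Comparing from start:
  Pos 0: 'd' != 'a' (stop)
LCP = "" (length 0)


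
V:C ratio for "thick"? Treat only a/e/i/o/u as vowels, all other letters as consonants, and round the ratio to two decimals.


Word: "thick"
Vowels (a,e,i,o,u): 1
Consonants: 4
Ratio = 1/4
= 0.25


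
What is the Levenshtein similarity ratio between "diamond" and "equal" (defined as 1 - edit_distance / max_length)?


Word 1: "diamond" (length 7)
Word 2: "equal" (length 5)
One optimal edit sequence:
  1. delete 'd'  (+1)
  2. delete 'i'  (+1)
  3. substitute 'a' -> 'e'  (+1)
  4. substitute 'm' -> 'q'  (+1)
  5. substitute 'o' -> 'u'  (+1)
  6. substitute 'n' -> 'a'  (+1)
  7. substitute 'd' -> 'l'  (+1)
Edit distance = 7
Max length = max(7, 5) = 7
Similarity = 1 - 7/7
= 0.0000


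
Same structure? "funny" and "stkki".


Pattern of "funny": [0, 1, 2, 2, 3]
Pattern of "stkki": [0, 1, 2, 2, 3]
Patterns match
Same pattern = Yes


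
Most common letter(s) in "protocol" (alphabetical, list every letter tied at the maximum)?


Word: "protocol"
Letter counts:
  'c': 1
  'l': 1
  'o': 3
  'p': 1
  'r': 1
  't': 1
Maximum count = 3
Most frequent = 'o' (3 times each)


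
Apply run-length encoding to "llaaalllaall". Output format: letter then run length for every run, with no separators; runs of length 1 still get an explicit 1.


String: "llaaalllaall"
Scanning for consecutive runs:
  'l' x 2
  'a' x 3
  'l' x 3
  'a' x 2
  'l' x 2
RLE = "l2a3l3a2l2"


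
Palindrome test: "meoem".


Word: "meoem"
Reversed: "meoem"
Forward == Backward? meoem == meoem
Palindrome = Yes


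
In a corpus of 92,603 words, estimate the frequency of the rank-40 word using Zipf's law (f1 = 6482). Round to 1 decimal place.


Zipf's law: f(r) = f(1) / r
f(1) = 6482
f(40) = 6482 / 40
= 162.1 occurrences


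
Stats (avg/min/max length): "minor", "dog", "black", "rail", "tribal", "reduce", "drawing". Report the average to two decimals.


Lengths: "minor"=5, "dog"=3, "black"=5, "rail"=4, "tribal"=6, "reduce"=6, "drawing"=7
Sum = 36, Count = 7
Average = 36/7 = 5.14
= avg=5.14, min=3, max=7


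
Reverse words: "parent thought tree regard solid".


Original: "parent thought tree regard solid"
Words (1..n): parent | thought | tree | regard | solid
Reversed (n..1): solid | regard | tree | thought | parent
Result = "solid regard tree thought parent"


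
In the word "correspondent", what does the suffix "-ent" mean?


Suffix: -ent
Example: correspondent = correspond + -ent
Meaning = one who / that which


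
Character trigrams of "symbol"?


Word: "symbol" (length 6)
Number of trigrams = 6 - 3 + 1 = 4
  Position 0: "sym"
  Position 1: "ymb"
  Position 2: "mbo"
  Position 3: "bol"
Trigrams = "sym", "ymb", "mbo", "bol"


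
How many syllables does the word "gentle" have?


Word: "gentle"
Syllable breakdown: gen / tle
Counting: 2 parts
= 2 syllables


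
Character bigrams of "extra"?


Word: "extra" (length 5)
Number of bigrams = 5 - 2 + 1 = 4
  Position 0: "ex"
  Position 1: "xt"
  Position 2: "tr"
  Position 3: "ra"
Bigrams = "ex", "xt", "tr", "ra"


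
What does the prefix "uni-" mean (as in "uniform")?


Prefix: uni-
As in: uniform -> uni- + form
Meaning = one


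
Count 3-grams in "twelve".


Word: "twelve" (length 6)
Number of 3-grams = length - 3 + 1 = 6 - 3 + 1
= 4


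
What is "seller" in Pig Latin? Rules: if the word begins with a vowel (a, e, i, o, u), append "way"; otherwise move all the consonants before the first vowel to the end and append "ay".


Word: "seller"
Starts with consonant(s) → move to end, add 'ay'
Consonant cluster: "s"
Pig Latin = "ellersay"


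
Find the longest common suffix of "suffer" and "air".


Word 1: "suffer"
Word 2: "air"
Comparing from end:
  Pos -1: 'r' == 'r'
  Pos -2: 'e' != 'i' (stop)
LCS = "r" (length 1)


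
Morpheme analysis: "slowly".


Word: "slowly"
Morphemes: slow | -ly
Each morpheme carries meaning
= 2 morphemes


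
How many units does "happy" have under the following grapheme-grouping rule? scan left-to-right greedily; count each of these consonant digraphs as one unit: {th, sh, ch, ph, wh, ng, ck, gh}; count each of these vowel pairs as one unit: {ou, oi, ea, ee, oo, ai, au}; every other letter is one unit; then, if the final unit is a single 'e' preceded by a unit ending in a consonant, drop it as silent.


Word: "happy" (5 letters)
Left-to-right scan:
  [1] 'h' (letter)
  [2] 'a' (letter)
  [3] 'p' (letter)
  [4] 'p' (letter)
  [5] 'y' (letter)
Units from scan: 5
Sound units = 5 units


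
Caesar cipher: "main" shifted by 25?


Word: "main"
Shift: 25
Each letter → (letter + shift) mod 26:
  'm' (12) + 25 = 11 → 'l'
  'a' (0) + 25 = 25 → 'z'
  'i' (8) + 25 = 7 → 'h'
  'n' (13) + 25 = 12 → 'm'
Result = "lzhm"


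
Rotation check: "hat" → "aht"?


Word: "hat", Candidate: "aht"
Method: check if candidate is substring of word+word
"hathat" contains "aht"? No
Is rotation = No


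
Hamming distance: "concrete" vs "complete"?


Comparing character by character (same length = 8):
  Pos 0: 'c' vs 'c' =
  Pos 1: 'o' vs 'o' =
  Pos 2: 'n' vs 'm' !=
  Pos 3: 'c' vs 'p' !=
  Pos 4: 'r' vs 'l' !=
  Pos 5: 'e' vs 'e' =
  Pos 6: 't' vs 't' =
  Pos 7: 'e' vs 'e' =
Hamming distance = 3


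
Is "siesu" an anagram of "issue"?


Word 1: "issue" → sorted: eissu
Word 2: "siesu" → sorted: eissu
Same letters? eissu == eissu
Anagram = Yes


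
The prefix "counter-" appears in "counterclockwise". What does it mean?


Prefix: counter-
Example: counterclockwise = counter- + clockwise
Meaning = against / opposite


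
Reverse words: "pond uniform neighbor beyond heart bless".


Original: "pond uniform neighbor beyond heart bless"
Words (1..n): pond | uniform | neighbor | beyond | heart | bless
Reversed (n..1): bless | heart | beyond | neighbor | uniform | pond
Result = "bless heart beyond neighbor uniform pond"


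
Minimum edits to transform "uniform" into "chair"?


Word 1: "uniform" (length 7)
Word 2: "chair" (length 5)
One optimal edit sequence (insert/delete/substitute each cost 1):
  1. delete 'u'  (+1)
  2. substitute 'n' -> 'c'  (+1)
  3. substitute 'i' -> 'h'  (+1)
  4. substitute 'f' -> 'a'  (+1)
  5. substitute 'o' -> 'i'  (+1)
  6. keep 'r'
  7. delete 'm'  (+1)
Total edit operations: 6
Edit distance = 6


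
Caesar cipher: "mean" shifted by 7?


Word: "mean"
Shift: 7
Each letter → (letter + shift) mod 26:
  'm' (12) + 7 = 19 → 't'
  'e' (4) + 7 = 11 → 'l'
  'a' (0) + 7 = 7 → 'h'
  'n' (13) + 7 = 20 → 'u'
Result = "tlhu"


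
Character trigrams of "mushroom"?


Word: "mushroom" (length 8)
Number of trigrams = 8 - 3 + 1 = 6
  Position 0: "mus"
  Position 1: "ush"
  Position 2: "shr"
  Position 3: "hro"
  Position 4: "roo"
  Position 5: "oom"
Trigrams = "mus", "ush", "shr", "hro", "roo", "oom"


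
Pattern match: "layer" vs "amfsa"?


Pattern of "layer": [0, 1, 2, 3, 4]
Pattern of "amfsa": [0, 1, 2, 3, 0]
Patterns do not match
Same pattern = No


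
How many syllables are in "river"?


Word: "river"
Syllable breakdown: riv · er
Counting: 2 parts
= 2 syllables


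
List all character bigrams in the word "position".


Word: "position" (length 8)
Number of bigrams = 8 - 2 + 1 = 7
  Position 0: "po"
  Position 1: "os"
  Position 2: "si"
  Position 3: "it"
  Position 4: "ti"
  Position 5: "io"
  Position 6: "on"
Bigrams = "po", "os", "si", "it", "ti", "io", "on"


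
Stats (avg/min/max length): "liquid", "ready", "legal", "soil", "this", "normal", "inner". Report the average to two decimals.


Lengths: "liquid"=6, "ready"=5, "legal"=5, "soil"=4, "this"=4, "normal"=6, "inner"=5
Sum = 35, Count = 7
Average = 35/7 = 5.00
= avg=5.00, min=4, max=6
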